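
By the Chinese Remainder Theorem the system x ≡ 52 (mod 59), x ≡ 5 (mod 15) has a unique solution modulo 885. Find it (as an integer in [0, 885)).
x ≡ 170 (mod 885); the representative in [0, 885) is 170

The moduli 59, 15 are pairwise coprime, so by the CRT there is a unique solution mod 59·15 = 885.
Solve by successive substitution. Start with x ≡ 52 (mod 59).
  Combine with x ≡ 5 (mod 15): write x = 52 + 59·t and require 52 + 59·t ≡ 5 (mod 15), i.e. 59·t ≡ 5 − 52 ≡ 13 (mod 15). Since 59^(−1) ≡ 14 (mod 15) (59 ≡ 14 (mod 15)), t ≡ 14·13 ≡ 2 (mod 15). So x ≡ 52 + 59·2 = 170 (mod 885).
Unique solution in [0, 885): x = 170.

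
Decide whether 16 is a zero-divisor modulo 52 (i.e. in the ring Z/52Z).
YES

gcd(16, 52) = 4 > 1, so 16 is not a unit in Z/52Z. In Z/nZ every nonzero non-unit is a zero-divisor: explicitly, take b = 52/gcd = 13 ≠ 0 (mod 52); then 16·13 = 208 = 4·52, i.e. 16·13 ≡ 0 (mod 52). So 16 is a zero-divisor.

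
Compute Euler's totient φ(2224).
φ is multiplicative, with φ(p^e) = p^e − p^(e−1). Factorise 2224 = 2^4 · 139. Then
  φ(2224) = (2^4 − 2^3) · (139 − 1) = 8 · 138 = 1104.

Final answer: φ(2224) = 1104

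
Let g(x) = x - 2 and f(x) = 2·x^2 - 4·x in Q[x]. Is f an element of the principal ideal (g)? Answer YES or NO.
In Q[x] the ideal (g) consists of all multiples of g, so f ∈ (g) iff g | f, i.e. iff the remainder of f on division by g is 0. Divide f by g (g is monic, so eliminate the leading term of the running remainder at each step):
  leading term 2·x^2: subtract (2·x)·g(x) = 2·x^2 - 4·x, leaving 0
The remainder is 0, so f(x) = g(x) · h(x) with h(x) = 2·x. Hence g | f, i.e. f ∈ (g).

Final answer: YES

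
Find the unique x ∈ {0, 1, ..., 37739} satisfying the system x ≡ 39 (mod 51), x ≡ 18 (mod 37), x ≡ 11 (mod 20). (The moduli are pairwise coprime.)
The moduli 51, 37, 20 are pairwise coprime, so by the CRT there is a unique solution mod 51·37·20 = 37740.
Solve by successive substitution. Start with x ≡ 39 (mod 51).
  Combine with x ≡ 18 (mod 37): write x = 39 + 51·t and require 39 + 51·t ≡ 18 (mod 37), i.e. 51·t ≡ 18 − 39 ≡ 16 (mod 37). Since 51^(−1) ≡ 8 (mod 37) (51 ≡ 14 (mod 37)), t ≡ 8·16 ≡ 17 (mod 37). So x ≡ 39 + 51·17 = 906 (mod 1887).
  Combine with x ≡ 11 (mod 20): write x = 906 + 1887·t and require 906 + 1887·t ≡ 11 (mod 20), i.e. 1887·t ≡ 11 − 906 ≡ 5 (mod 20). Since 1887^(−1) ≡ 3 (mod 20) (1887 ≡ 7 (mod 20)), t ≡ 3·5 ≡ 15 (mod 20). So x ≡ 906 + 1887·15 = 29211 (mod 37740).
Unique solution in [0, 37740): x = 29211.

Final answer: x ≡ 29211 (mod 37740); the representative in [0, 37740) is 29211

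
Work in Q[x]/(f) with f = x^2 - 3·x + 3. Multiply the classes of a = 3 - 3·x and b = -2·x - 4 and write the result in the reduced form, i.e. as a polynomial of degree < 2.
a · b ≡ 24·x - 30 (mod f(x))

First multiply in Q[x] without reducing: a · b = 6·x^2 + 6·x - 12. Now divide by f(x) = x^2 - 3·x + 3, eliminating the leading term at each step:
  leading term 6·x^2: subtract (6)·f(x) = 6·x^2 - 18·x + 18, leaving 24·x - 30
The degree is now < 2, so this is the remainder. Hence a · b ≡ 24·x - 30 in Q[x]/(f).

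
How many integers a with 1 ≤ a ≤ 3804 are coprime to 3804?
The number of a ∈ {1, ..., 3804} with gcd(a, 3804) = 1 is by definition Euler's totient φ(3804). φ is multiplicative, with φ(p^e) = p^e − p^(e−1). Factorise 3804 = 2^2 · 3 · 317. Then
  φ(3804) = (2^2 − 2^1) · (3 − 1) · (317 − 1) = 2 · 2 · 316 = 1264.
So there are 1264 such integers.

Final answer: 1264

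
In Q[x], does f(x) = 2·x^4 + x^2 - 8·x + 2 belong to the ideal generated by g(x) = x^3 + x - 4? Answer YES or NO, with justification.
NO

In Q[x] the ideal (g) consists of all multiples of g, so f ∈ (g) iff g | f, i.e. iff the remainder of f on division by g is 0. Divide f by g (g is monic, so eliminate the leading term of the running remainder at each step):
  leading term 2·x^4: subtract (2·x)·g(x) = 2·x^4 + 2·x^2 - 8·x, leaving 2 - x^2
The remainder r(x) = 2 - x^2 ≠ 0 (and deg r < deg g), so g ∤ f, i.e. f ∉ (g).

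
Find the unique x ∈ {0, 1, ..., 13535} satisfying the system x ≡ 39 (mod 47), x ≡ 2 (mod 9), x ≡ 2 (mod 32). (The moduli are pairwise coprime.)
x ≡ 4034 (mod 13536); the representative in [0, 13536) is 4034

The moduli 47, 9, 32 are pairwise coprime, so by the CRT there is a unique solution mod 47·9·32 = 13536.
Solve by successive substitution. Start with x ≡ 39 (mod 47).
  Combine with x ≡ 2 (mod 9): write x = 39 + 47·t and require 39 + 47·t ≡ 2 (mod 9), i.e. 47·t ≡ 2 − 39 ≡ 8 (mod 9). Since 47^(−1) ≡ 5 (mod 9) (47 ≡ 2 (mod 9)), t ≡ 5·8 ≡ 4 (mod 9). So x ≡ 39 + 47·4 = 227 (mod 423).
  Combine with x ≡ 2 (mod 32): write x = 227 + 423·t and require 227 + 423·t ≡ 2 (mod 32), i.e. 423·t ≡ 2 − 227 ≡ 31 (mod 32). Since 423^(−1) ≡ 23 (mod 32) (423 ≡ 7 (mod 32)), t ≡ 23·31 ≡ 9 (mod 32). So x ≡ 227 + 423·9 = 4034 (mod 13536).
Unique solution in [0, 13536): x = 4034.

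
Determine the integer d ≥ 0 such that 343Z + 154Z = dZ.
(343, 154) = (7); d = 7

In the PID Z, (a, b) is generated by gcd(a, b). Compute gcd(343, 154) with the extended Euclidean algorithm, tracking rows (r, s, t) with s·343 + t·154 = r:
  row A: (343, 1, 0)   [1·343 + 0·154 = 343]
  row B: (154, 0, 1)   [0·343 + 1·154 = 154]
  343 = 2·154 + 35   → row C = row A − 2·row B = (35, 1, −2)   [check: 1·343 − 2·154 = 35]
  154 = 4·35 + 14   → row D = row B − 4·row C = (14, −4, 9)   [check: −4·343 + 9·154 = 14]
  35 = 2·14 + 7   → row E = row C − 2·row D = (7, 9, −20)   [check: 9·343 − 20·154 = 7]
  14 = 2·7 + 0   → remainder 0, stop. gcd = 7 (last nonzero row E).
So gcd(343, 154) = 7, with Bézout identity 9·343 − 20·154 = 7. Containment (⊇): the Bézout identity exhibits 7 as an element of (343, 154), giving (7) ⊆ (343, 154). Containment (⊆): since 7 | 343 and 7 | 154 (343 = 7·49, 154 = 7·22), every Z-linear combination of 343 and 154 is divisible by 7, so (343, 154) ⊆ (7). Therefore (343, 154) = (7), d = 7.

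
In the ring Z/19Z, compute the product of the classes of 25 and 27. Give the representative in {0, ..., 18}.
Reduce the factors first: 25 ≡ 6, 27 ≡ 8 (mod 19), so 25 · 27 ≡ 6 · 8 (mod 19). 6 · 8 = 48. Dividing by 19: 48 = 2·19 + 10. So (25 · 27) mod 19 = 10.

Final answer: 10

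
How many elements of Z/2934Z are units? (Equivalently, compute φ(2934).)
Z/2934Z has φ(2934) = 972 units

An element a ∈ Z/2934Z is a unit iff gcd(a, 2934) = 1, so the number of units is φ(2934). φ is multiplicative, with φ(p^e) = p^e − p^(e−1). Factorise 2934 = 2 · 3^2 · 163. Then
  φ(2934) = (2 − 1) · (3^2 − 3^1) · (163 − 1) = 1 · 6 · 162 = 972.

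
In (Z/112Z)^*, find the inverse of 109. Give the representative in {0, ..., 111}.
Apply the extended Euclidean algorithm to (112, 109), tracking rows (r, s, t) with s·112 + t·109 = r. Each division r_prev = q·r_cur + r_new produces the new row as (previous row) − q·(current row):
  row A: (112, 1, 0)   [1·112 + 0·109 = 112]
  row B: (109, 0, 1)   [0·112 + 1·109 = 109]
  112 = 1·109 + 3   → row C = row A − 1·row B = (3, 1, −1)   [check: 1·112 − 1·109 = 3]
  109 = 36·3 + 1   → row D = row B − 36·row C = (1, −36, 37)   [check: −36·112 + 37·109 = 1]
  3 = 3·1 + 0   → remainder 0, stop. gcd = 1 (last nonzero row D).
The gcd is 1, so 109 is invertible mod 112. The last nonzero row gives −36·112 + 37·109 = 1, so t = 37. So 109^(−1) ≡ 37 (mod 112). Verify: 109 · 37 = 4033 ≡ 1 (mod 112). ✓

Final answer: 109^(−1) ≡ 37 (mod 112)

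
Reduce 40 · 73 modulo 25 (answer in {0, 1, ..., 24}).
20

Reduce the factors first: 40 ≡ 15, 73 ≡ 23 (mod 25), so 40 · 73 ≡ 15 · 23 (mod 25). 15 · 23 = 345. Dividing by 25: 345 = 13·25 + 20. So (40 · 73) mod 25 = 20.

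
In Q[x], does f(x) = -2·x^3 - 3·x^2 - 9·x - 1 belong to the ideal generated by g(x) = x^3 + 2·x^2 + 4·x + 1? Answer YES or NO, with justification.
In Q[x] the ideal (g) consists of all multiples of g, so f ∈ (g) iff g | f, i.e. iff the remainder of f on division by g is 0. Divide f by g (g is monic, so eliminate the leading term of the running remainder at each step):
  leading term -2·x^3: subtract (-2)·g(x) = -2·x^3 - 4·x^2 - 8·x - 2, leaving x^2 - x + 1
The remainder r(x) = x^2 - x + 1 ≠ 0 (and deg r < deg g), so g ∤ f, i.e. f ∉ (g).

Final answer: NO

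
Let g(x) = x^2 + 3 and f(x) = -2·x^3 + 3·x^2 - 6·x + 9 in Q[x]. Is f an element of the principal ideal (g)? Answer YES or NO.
YES

In Q[x] the ideal (g) consists of all multiples of g, so f ∈ (g) iff g | f, i.e. iff the remainder of f on division by g is 0. Divide f by g (g is monic, so eliminate the leading term of the running remainder at each step):
  leading term -2·x^3: subtract (-2·x)·g(x) = -2·x^3 - 6·x, leaving 3·x^2 + 9
  leading term 3·x^2: subtract (3)·g(x) = 3·x^2 + 9, leaving 0
The remainder is 0, so f(x) = g(x) · h(x) with h(x) = 3 - 2·x. Hence g | f, i.e. f ∈ (g).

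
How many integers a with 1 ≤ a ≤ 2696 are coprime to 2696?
1344

The number of a ∈ {1, ..., 2696} with gcd(a, 2696) = 1 is by definition Euler's totient φ(2696). φ is multiplicative, with φ(p^e) = p^e − p^(e−1). Factorise 2696 = 2^3 · 337. Then
  φ(2696) = (2^3 − 2^2) · (337 − 1) = 4 · 336 = 1344.
So there are 1344 such integers.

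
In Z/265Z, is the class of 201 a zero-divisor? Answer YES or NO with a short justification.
gcd(201, 265) = 1, so 201 is a unit in Z/265Z (it has a multiplicative inverse). A unit cannot be a zero-divisor: if 201·b ≡ 0 then multiplying both sides by 201^(−1) gives b ≡ 0. So 201 is not a zero-divisor.

Final answer: NO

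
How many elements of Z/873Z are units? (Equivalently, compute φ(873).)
Z/873Z has φ(873) = 576 units

An element a ∈ Z/873Z is a unit iff gcd(a, 873) = 1, so the number of units is φ(873). φ is multiplicative, with φ(p^e) = p^e − p^(e−1). Factorise 873 = 3^2 · 97. Then
  φ(873) = (3^2 − 3^1) · (97 − 1) = 6 · 96 = 576.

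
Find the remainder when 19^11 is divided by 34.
25

Use repeated squaring. Binary(11) = 1011. Walk through the bits of the exponent 11 left-to-right: at each bit after the leading one, square the running value, then multiply by 19 if the bit is 1 (always reducing mod 34):
  bit 1 = 1 (leading): start with 19.
  bit 2 = 0: square 19^2 = 361 ≡ 21 (mod 34).
  bit 3 = 1: square 21^2 = 441 ≡ 33; bit is 1, so multiply 33·19 = 627 ≡ 15 (mod 34).
  bit 4 = 1: square 15^2 = 225 ≡ 21; bit is 1, so multiply 21·19 = 399 ≡ 25 (mod 34).
Final value: 19^11 ≡ 25 (mod 34).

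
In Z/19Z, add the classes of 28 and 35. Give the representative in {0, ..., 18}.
6

Reduce the summands first: 28 ≡ 9, 35 ≡ 16 (mod 19), so 28 + 35 ≡ 9 + 16 (mod 19). 9 + 16 = 25; 25 = 1·19 + 6, so (28 + 35) mod 19 = 6.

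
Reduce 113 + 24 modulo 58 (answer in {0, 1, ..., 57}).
21

Reduce the summands first: 113 ≡ 55 (mod 58), so 113 + 24 ≡ 55 + 24 (mod 58). 55 + 24 = 79; 79 = 1·58 + 21, so (113 + 24) mod 58 = 21.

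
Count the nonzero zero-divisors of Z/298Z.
Z/298Z has 149 nonzero zero-divisors

In Z/298Z each nonzero element is either a unit (gcd with 298 is 1) or a zero-divisor (gcd > 1). The number of units is φ(298): factorise 298 = 2 · 149, so φ(298) = (2 − 1) · (149 − 1) = 1 · 148 = 148. The nonzero elements number 298 − 1 = 297. Hence the nonzero zero-divisors number 297 − 148 = 149.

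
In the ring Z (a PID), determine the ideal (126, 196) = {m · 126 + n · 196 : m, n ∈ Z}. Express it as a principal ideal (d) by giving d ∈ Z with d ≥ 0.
In the PID Z, (a, b) is generated by gcd(a, b). Compute gcd(196, 126) with the extended Euclidean algorithm, tracking rows (r, s, t) with s·196 + t·126 = r:
  row A: (196, 1, 0)   [1·196 + 0·126 = 196]
  row B: (126, 0, 1)   [0·196 + 1·126 = 126]
  196 = 1·126 + 70   → row C = row A − 1·row B = (70, 1, −1)   [check: 1·196 − 1·126 = 70]
  126 = 1·70 + 56   → row D = row B − 1·row C = (56, −1, 2)   [check: −1·196 + 2·126 = 56]
  70 = 1·56 + 14   → row E = row C − 1·row D = (14, 2, −3)   [check: 2·196 − 3·126 = 14]
  56 = 4·14 + 0   → remainder 0, stop. gcd = 14 (last nonzero row E).
So gcd(126, 196) = 14, with Bézout identity 2·196 − 3·126 = 14. Containment (⊇): the Bézout identity exhibits 14 as an element of (126, 196), giving (14) ⊆ (126, 196). Containment (⊆): since 14 | 126 and 14 | 196 (126 = 14·9, 196 = 14·14), every Z-linear combination of 126 and 196 is divisible by 14, so (126, 196) ⊆ (14). Therefore (126, 196) = (14), d = 14.

Final answer: (126, 196) = (14); d = 14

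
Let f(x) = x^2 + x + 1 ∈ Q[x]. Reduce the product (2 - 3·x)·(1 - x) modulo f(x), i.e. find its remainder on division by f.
First multiply in Q[x] without reducing: a · b = 3·x^2 - 5·x + 2. Now divide by f(x) = x^2 + x + 1, eliminating the leading term at each step:
  leading term 3·x^2: subtract (3)·f(x) = 3·x^2 + 3·x + 3, leaving -8·x - 1
The degree is now < 2, so this is the remainder. Hence a · b ≡ -8·x - 1 in Q[x]/(f).

Final answer: a · b ≡ -8·x - 1 (mod f(x))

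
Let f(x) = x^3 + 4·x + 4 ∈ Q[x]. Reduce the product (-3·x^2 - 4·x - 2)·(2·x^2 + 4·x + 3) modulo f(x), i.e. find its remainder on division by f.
First multiply in Q[x] without reducing: a · b = -6·x^4 - 20·x^3 - 29·x^2 - 20·x - 6. Now divide by f(x) = x^3 + 4·x + 4, eliminating the leading term at each step:
  leading term -6·x^4: subtract (-6·x)·f(x) = -6·x^4 - 24·x^2 - 24·x, leaving -20·x^3 - 5·x^2 + 4·x - 6
  leading term -20·x^3: subtract (-20)·f(x) = -20·x^3 - 80·x - 80, leaving -5·x^2 + 84·x + 74
The degree is now < 3, so this is the remainder. Hence a · b ≡ -5·x^2 + 84·x + 74 in Q[x]/(f).

Final answer: a · b ≡ -5·x^2 + 84·x + 74 (mod f(x))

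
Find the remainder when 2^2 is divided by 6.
4

Use repeated squaring. Binary(2) = 10. Walk through the bits of the exponent 2 left-to-right: at each bit after the leading one, square the running value, then multiply by 2 if the bit is 1 (always reducing mod 6):
  bit 1 = 1 (leading): start with 2.
  bit 2 = 0: square 2^2 = 4 (mod 6).
Final value: 2^2 ≡ 4 (mod 6).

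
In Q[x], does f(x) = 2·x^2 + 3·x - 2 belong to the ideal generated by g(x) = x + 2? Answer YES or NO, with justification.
YES

In Q[x] the ideal (g) consists of all multiples of g, so f ∈ (g) iff g | f, i.e. iff the remainder of f on division by g is 0. Divide f by g (g is monic, so eliminate the leading term of the running remainder at each step):
  leading term 2·x^2: subtract (2·x)·g(x) = 2·x^2 + 4·x, leaving -x - 2
  leading term -x: subtract (-1)·g(x) = -x - 2, leaving 0
The remainder is 0, so f(x) = g(x) · h(x) with h(x) = 2·x - 1. Hence g | f, i.e. f ∈ (g).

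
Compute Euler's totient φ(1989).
φ is multiplicative, with φ(p^e) = p^e − p^(e−1). Factorise 1989 = 3^2 · 13 · 17. Then
  φ(1989) = (3^2 − 3^1) · (13 − 1) · (17 − 1) = 6 · 12 · 16 = 1152.

Final answer: φ(1989) = 1152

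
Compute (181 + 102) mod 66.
Reduce the summands first: 181 ≡ 49, 102 ≡ 36 (mod 66), so 181 + 102 ≡ 49 + 36 (mod 66). 49 + 36 = 85; 85 = 1·66 + 19, so (181 + 102) mod 66 = 19.

Final answer: 19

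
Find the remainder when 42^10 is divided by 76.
4

Use repeated squaring. Binary(10) = 1010. Walk through the bits of the exponent 10 left-to-right: at each bit after the leading one, square the running value, then multiply by 42 if the bit is 1 (always reducing mod 76):
  bit 1 = 1 (leading): start with 42.
  bit 2 = 0: square 42^2 = 1764 ≡ 16 (mod 76).
  bit 3 = 1: square 16^2 = 256 ≡ 28; bit is 1, so multiply 28·42 = 1176 ≡ 36 (mod 76).
  bit 4 = 0: square 36^2 = 1296 ≡ 4 (mod 76).
Final value: 42^10 ≡ 4 (mod 76).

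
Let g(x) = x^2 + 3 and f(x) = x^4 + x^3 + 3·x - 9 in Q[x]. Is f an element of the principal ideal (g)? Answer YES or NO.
In Q[x] the ideal (g) consists of all multiples of g, so f ∈ (g) iff g | f, i.e. iff the remainder of f on division by g is 0. Divide f by g (g is monic, so eliminate the leading term of the running remainder at each step):
  leading term x^4: subtract (x^2)·g(x) = x^4 + 3·x^2, leaving x^3 - 3·x^2 + 3·x - 9
  leading term x^3: subtract (x)·g(x) = x^3 + 3·x, leaving -3·x^2 - 9
  leading term -3·x^2: subtract (-3)·g(x) = -3·x^2 - 9, leaving 0
The remainder is 0, so f(x) = g(x) · h(x) with h(x) = x^2 + x - 3. Hence g | f, i.e. f ∈ (g).

Final answer: YES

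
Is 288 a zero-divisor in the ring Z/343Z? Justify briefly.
gcd(288, 343) = 1, so 288 is a unit in Z/343Z (it has a multiplicative inverse). A unit cannot be a zero-divisor: if 288·b ≡ 0 then multiplying both sides by 288^(−1) gives b ≡ 0. So 288 is not a zero-divisor.

Final answer: NO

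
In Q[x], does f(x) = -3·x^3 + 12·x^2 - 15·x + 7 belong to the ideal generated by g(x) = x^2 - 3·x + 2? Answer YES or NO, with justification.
NO

In Q[x] the ideal (g) consists of all multiples of g, so f ∈ (g) iff g | f, i.e. iff the remainder of f on division by g is 0. Divide f by g (g is monic, so eliminate the leading term of the running remainder at each step):
  leading term -3·x^3: subtract (-3·x)·g(x) = -3·x^3 + 9·x^2 - 6·x, leaving 3·x^2 - 9·x + 7
  leading term 3·x^2: subtract (3)·g(x) = 3·x^2 - 9·x + 6, leaving 1
The remainder r(x) = 1 ≠ 0 (and deg r < deg g), so g ∤ f, i.e. f ∉ (g).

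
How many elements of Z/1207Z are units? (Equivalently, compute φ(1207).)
An element a ∈ Z/1207Z is a unit iff gcd(a, 1207) = 1, so the number of units is φ(1207). φ is multiplicative, with φ(p^e) = p^e − p^(e−1). Factorise 1207 = 17 · 71. Then
  φ(1207) = (17 − 1) · (71 − 1) = 16 · 70 = 1120.

Final answer: Z/1207Z has φ(1207) = 1120 units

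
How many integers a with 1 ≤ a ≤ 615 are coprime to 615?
The number of a ∈ {1, ..., 615} with gcd(a, 615) = 1 is by definition Euler's totient φ(615). φ is multiplicative, with φ(p^e) = p^e − p^(e−1). Factorise 615 = 3 · 5 · 41. Then
  φ(615) = (3 − 1) · (5 − 1) · (41 − 1) = 2 · 4 · 40 = 320.
So there are 320 such integers.

Final answer: 320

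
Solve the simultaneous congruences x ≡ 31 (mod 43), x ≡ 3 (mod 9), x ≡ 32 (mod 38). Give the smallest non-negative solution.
The moduli 43, 9, 38 are pairwise coprime, so by the CRT there is a unique solution mod 43·9·38 = 14706.
Solve by successive substitution. Start with x ≡ 31 (mod 43).
  Combine with x ≡ 3 (mod 9): write x = 31 + 43·t and require 31 + 43·t ≡ 3 (mod 9), i.e. 43·t ≡ 3 − 31 ≡ 8 (mod 9). Since 43^(−1) ≡ 4 (mod 9) (43 ≡ 7 (mod 9)), t ≡ 4·8 ≡ 5 (mod 9). So x ≡ 31 + 43·5 = 246 (mod 387).
  Combine with x ≡ 32 (mod 38): write x = 246 + 387·t and require 246 + 387·t ≡ 32 (mod 38), i.e. 387·t ≡ 32 − 246 ≡ 14 (mod 38). Since 387^(−1) ≡ 11 (mod 38) (387 ≡ 7 (mod 38)), t ≡ 11·14 ≡ 2 (mod 38). So x ≡ 246 + 387·2 = 1020 (mod 14706).
Unique solution in [0, 14706): x = 1020.

Final answer: x ≡ 1020 (mod 14706); the representative in [0, 14706) is 1020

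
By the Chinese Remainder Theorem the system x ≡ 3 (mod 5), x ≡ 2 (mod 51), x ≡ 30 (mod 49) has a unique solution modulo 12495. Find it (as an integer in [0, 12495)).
x ≡ 8213 (mod 12495); the representative in [0, 12495) is 8213

The moduli 5, 51, 49 are pairwise coprime, so by the CRT there is a unique solution mod 5·51·49 = 12495.
Solve by successive substitution. Start with x ≡ 3 (mod 5).
  Combine with x ≡ 2 (mod 51): write x = 3 + 5·t and require 3 + 5·t ≡ 2 (mod 51), i.e. 5·t ≡ 2 − 3 ≡ 50 (mod 51). Since 5^(−1) ≡ 41 (mod 51), t ≡ 41·50 ≡ 10 (mod 51). So x ≡ 3 + 5·10 = 53 (mod 255).
  Combine with x ≡ 30 (mod 49): write x = 53 + 255·t and require 53 + 255·t ≡ 30 (mod 49), i.e. 255·t ≡ 30 − 53 ≡ 26 (mod 49). Since 255^(−1) ≡ 5 (mod 49) (255 ≡ 10 (mod 49)), t ≡ 5·26 ≡ 32 (mod 49). So x ≡ 53 + 255·32 = 8213 (mod 12495).
Unique solution in [0, 12495): x = 8213.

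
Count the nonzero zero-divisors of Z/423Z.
In Z/423Z each nonzero element is either a unit (gcd with 423 is 1) or a zero-divisor (gcd > 1). The number of units is φ(423): factorise 423 = 3^2 · 47, so φ(423) = (3^2 − 3^1) · (47 − 1) = 6 · 46 = 276. The nonzero elements number 423 − 1 = 422. Hence the nonzero zero-divisors number 422 − 276 = 146.

Final answer: Z/423Z has 146 nonzero zero-divisors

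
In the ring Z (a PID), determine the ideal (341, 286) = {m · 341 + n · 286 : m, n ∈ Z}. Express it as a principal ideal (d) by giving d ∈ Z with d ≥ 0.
(341, 286) = (11); d = 11

In the PID Z, (a, b) is generated by gcd(a, b). Compute gcd(341, 286) with the extended Euclidean algorithm, tracking rows (r, s, t) with s·341 + t·286 = r:
  row A: (341, 1, 0)   [1·341 + 0·286 = 341]
  row B: (286, 0, 1)   [0·341 + 1·286 = 286]
  341 = 1·286 + 55   → row C = row A − 1·row B = (55, 1, −1)   [check: 1·341 − 1·286 = 55]
  286 = 5·55 + 11   → row D = row B − 5·row C = (11, −5, 6)   [check: −5·341 + 6·286 = 11]
  55 = 5·11 + 0   → remainder 0, stop. gcd = 11 (last nonzero row D).
So gcd(341, 286) = 11, with Bézout identity −5·341 + 6·286 = 11. Containment (⊇): the Bézout identity exhibits 11 as an element of (341, 286), giving (11) ⊆ (341, 286). Containment (⊆): since 11 | 341 and 11 | 286 (341 = 11·31, 286 = 11·26), every Z-linear combination of 341 and 286 is divisible by 11, so (341, 286) ⊆ (11). Therefore (341, 286) = (11), d = 11.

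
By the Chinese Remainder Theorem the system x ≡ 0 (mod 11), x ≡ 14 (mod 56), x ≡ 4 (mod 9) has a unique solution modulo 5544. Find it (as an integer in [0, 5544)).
x ≡ 4774 (mod 5544); the representative in [0, 5544) is 4774

The moduli 11, 56, 9 are pairwise coprime, so by the CRT there is a unique solution mod 11·56·9 = 5544.
Solve by successive substitution. Start with x ≡ 0 (mod 11).
  Combine with x ≡ 14 (mod 56): write x = 11·t and require 11·t ≡ 14 (mod 56). Since 11^(−1) ≡ 51 (mod 56), t ≡ 51·14 ≡ 42 (mod 56). So x ≡ 11·42 = 462 (mod 616).
  Combine with x ≡ 4 (mod 9): write x = 462 + 616·t and require 462 + 616·t ≡ 4 (mod 9), i.e. 616·t ≡ 4 − 462 ≡ 1 (mod 9). Since 616^(−1) ≡ 7 (mod 9) (616 ≡ 4 (mod 9)), t ≡ 7·1 ≡ 7 (mod 9). So x ≡ 462 + 616·7 = 4774 (mod 5544).
Unique solution in [0, 5544): x = 4774.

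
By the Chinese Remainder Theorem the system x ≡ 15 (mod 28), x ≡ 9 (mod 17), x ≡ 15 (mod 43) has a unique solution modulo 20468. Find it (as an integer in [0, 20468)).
x ≡ 2423 (mod 20468); the representative in [0, 20468) is 2423

The moduli 28, 17, 43 are pairwise coprime, so by the CRT there is a unique solution mod 28·17·43 = 20468.
Solve by successive substitution. Start with x ≡ 15 (mod 28).
  Combine with x ≡ 9 (mod 17): write x = 15 + 28·t and require 15 + 28·t ≡ 9 (mod 17), i.e. 28·t ≡ 9 − 15 ≡ 11 (mod 17). Since 28^(−1) ≡ 14 (mod 17) (28 ≡ 11 (mod 17)), t ≡ 14·11 ≡ 1 (mod 17). So x ≡ 15 + 28·1 = 43 (mod 476).
  Combine with x ≡ 15 (mod 43): write x = 43 + 476·t and require 43 + 476·t ≡ 15 (mod 43), i.e. 476·t ≡ 15 − 43 ≡ 15 (mod 43). Since 476^(−1) ≡ 29 (mod 43) (476 ≡ 3 (mod 43)), t ≡ 29·15 ≡ 5 (mod 43). So x ≡ 43 + 476·5 = 2423 (mod 20468).
Unique solution in [0, 20468): x = 2423.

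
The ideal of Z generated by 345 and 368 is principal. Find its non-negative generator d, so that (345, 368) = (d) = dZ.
(345, 368) = (23); d = 23

In the PID Z, (a, b) is generated by gcd(a, b). Compute gcd(368, 345) with the extended Euclidean algorithm, tracking rows (r, s, t) with s·368 + t·345 = r:
  row A: (368, 1, 0)   [1·368 + 0·345 = 368]
  row B: (345, 0, 1)   [0·368 + 1·345 = 345]
  368 = 1·345 + 23   → row C = row A − 1·row B = (23, 1, −1)   [check: 1·368 − 1·345 = 23]
  345 = 15·23 + 0   → remainder 0, stop. gcd = 23 (last nonzero row C).
So gcd(345, 368) = 23, with Bézout identity 1·368 − 1·345 = 23. Containment (⊇): the Bézout identity exhibits 23 as an element of (345, 368), giving (23) ⊆ (345, 368). Containment (⊆): since 23 | 345 and 23 | 368 (345 = 23·15, 368 = 23·16), every Z-linear combination of 345 and 368 is divisible by 23, so (345, 368) ⊆ (23). Therefore (345, 368) = (23), d = 23.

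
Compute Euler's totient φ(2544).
φ(2544) = 832

φ is multiplicative, with φ(p^e) = p^e − p^(e−1). Factorise 2544 = 2^4 · 3 · 53. Then
  φ(2544) = (2^4 − 2^3) · (3 − 1) · (53 − 1) = 8 · 2 · 52 = 832.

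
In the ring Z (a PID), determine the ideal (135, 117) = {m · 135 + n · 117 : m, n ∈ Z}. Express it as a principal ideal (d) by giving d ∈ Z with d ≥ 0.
(135, 117) = (9); d = 9

In the PID Z, (a, b) is generated by gcd(a, b). Compute gcd(135, 117) with the extended Euclidean algorithm, tracking rows (r, s, t) with s·135 + t·117 = r:
  row A: (135, 1, 0)   [1·135 + 0·117 = 135]
  row B: (117, 0, 1)   [0·135 + 1·117 = 117]
  135 = 1·117 + 18   → row C = row A − 1·row B = (18, 1, −1)   [check: 1·135 − 1·117 = 18]
  117 = 6·18 + 9   → row D = row B − 6·row C = (9, −6, 7)   [check: −6·135 + 7·117 = 9]
  18 = 2·9 + 0   → remainder 0, stop. gcd = 9 (last nonzero row D).
So gcd(135, 117) = 9, with Bézout identity −6·135 + 7·117 = 9. Containment (⊇): the Bézout identity exhibits 9 as an element of (135, 117), giving (9) ⊆ (135, 117). Containment (⊆): since 9 | 135 and 9 | 117 (135 = 9·15, 117 = 9·13), every Z-linear combination of 135 and 117 is divisible by 9, so (135, 117) ⊆ (9). Therefore (135, 117) = (9), d = 9.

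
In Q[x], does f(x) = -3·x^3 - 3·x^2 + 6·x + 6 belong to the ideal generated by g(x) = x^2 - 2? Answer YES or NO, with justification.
YES

In Q[x] the ideal (g) consists of all multiples of g, so f ∈ (g) iff g | f, i.e. iff the remainder of f on division by g is 0. Divide f by g (g is monic, so eliminate the leading term of the running remainder at each step):
  leading term -3·x^3: subtract (-3·x)·g(x) = -3·x^3 + 6·x, leaving 6 - 3·x^2
  leading term -3·x^2: subtract (-3)·g(x) = 6 - 3·x^2, leaving 0
The remainder is 0, so f(x) = g(x) · h(x) with h(x) = -3·x - 3. Hence g | f, i.e. f ∈ (g).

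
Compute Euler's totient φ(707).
φ(707) = 600

φ is multiplicative, with φ(p^e) = p^e − p^(e−1). Factorise 707 = 7 · 101. Then
  φ(707) = (7 − 1) · (101 − 1) = 6 · 100 = 600.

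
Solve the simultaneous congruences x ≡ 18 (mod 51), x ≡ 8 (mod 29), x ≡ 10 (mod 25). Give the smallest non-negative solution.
The moduli 51, 29, 25 are pairwise coprime, so by the CRT there is a unique solution mod 51·29·25 = 36975.
Solve by successive substitution. Start with x ≡ 18 (mod 51).
  Combine with x ≡ 8 (mod 29): write x = 18 + 51·t and require 18 + 51·t ≡ 8 (mod 29), i.e. 51·t ≡ 8 − 18 ≡ 19 (mod 29). Since 51^(−1) ≡ 4 (mod 29) (51 ≡ 22 (mod 29)), t ≡ 4·19 ≡ 18 (mod 29). So x ≡ 18 + 51·18 = 936 (mod 1479).
  Combine with x ≡ 10 (mod 25): write x = 936 + 1479·t and require 936 + 1479·t ≡ 10 (mod 25), i.e. 1479·t ≡ 10 − 936 ≡ 24 (mod 25). Since 1479^(−1) ≡ 19 (mod 25) (1479 ≡ 4 (mod 25)), t ≡ 19·24 ≡ 6 (mod 25). So x ≡ 936 + 1479·6 = 9810 (mod 36975).
Unique solution in [0, 36975): x = 9810.

Final answer: x ≡ 9810 (mod 36975); the representative in [0, 36975) is 9810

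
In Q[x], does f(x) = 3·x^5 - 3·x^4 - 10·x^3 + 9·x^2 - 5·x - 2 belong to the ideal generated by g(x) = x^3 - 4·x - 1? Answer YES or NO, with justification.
YES

In Q[x] the ideal (g) consists of all multiples of g, so f ∈ (g) iff g | f, i.e. iff the remainder of f on division by g is 0. Divide f by g (g is monic, so eliminate the leading term of the running remainder at each step):
  leading term 3·x^5: subtract (3·x^2)·g(x) = 3·x^5 - 12·x^3 - 3·x^2, leaving -3·x^4 + 2·x^3 + 12·x^2 - 5·x - 2
  leading term -3·x^4: subtract (-3·x)·g(x) = -3·x^4 + 12·x^2 + 3·x, leaving 2·x^3 - 8·x - 2
  leading term 2·x^3: subtract (2)·g(x) = 2·x^3 - 8·x - 2, leaving 0
The remainder is 0, so f(x) = g(x) · h(x) with h(x) = 3·x^2 - 3·x + 2. Hence g | f, i.e. f ∈ (g).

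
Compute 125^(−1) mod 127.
125^(−1) ≡ 63 (mod 127)

Apply the extended Euclidean algorithm to (127, 125), tracking rows (r, s, t) with s·127 + t·125 = r. Each division r_prev = q·r_cur + r_new produces the new row as (previous row) − q·(current row):
  row A: (127, 1, 0)   [1·127 + 0·125 = 127]
  row B: (125, 0, 1)   [0·127 + 1·125 = 125]
  127 = 1·125 + 2   → row C = row A − 1·row B = (2, 1, −1)   [check: 1·127 − 1·125 = 2]
  125 = 62·2 + 1   → row D = row B − 62·row C = (1, −62, 63)   [check: −62·127 + 63·125 = 1]
  2 = 2·1 + 0   → remainder 0, stop. gcd = 1 (last nonzero row D).
The gcd is 1, so 125 is invertible mod 127. The last nonzero row gives −62·127 + 63·125 = 1, so t = 63. So 125^(−1) ≡ 63 (mod 127). Verify: 125 · 63 = 7875 ≡ 1 (mod 127). ✓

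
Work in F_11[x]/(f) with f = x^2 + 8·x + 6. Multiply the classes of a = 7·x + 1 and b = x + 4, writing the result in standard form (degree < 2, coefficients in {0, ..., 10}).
a · b ≡ 6·x + 6 (mod f(x))

Multiply as integer polynomials: a · b = 7·x^2 + 29·x + 4. Reducing coefficients mod 11: a · b ≡ 7·x^2 + 7·x + 4. Now divide by f(x) = x^2 + 8·x + 6 in F_11[x], eliminating the leading term at each step:
  leading term 7·x^2: subtract (7)·f(x) = 7·x^2 + x + 9, leaving 6·x + 6 (coefficients mod 11)
The degree is now < 2, so this is the remainder. Hence a · b ≡ 6·x + 6 in F_11[x]/(f).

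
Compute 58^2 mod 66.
Use repeated squaring. Binary(2) = 10. Walk through the bits of the exponent 2 left-to-right: at each bit after the leading one, square the running value, then multiply by 58 if the bit is 1 (always reducing mod 66):
  bit 1 = 1 (leading): start with 58.
  bit 2 = 0: square 58^2 = 3364 ≡ 64 (mod 66).
Final value: 58^2 ≡ 64 (mod 66).

Final answer: 64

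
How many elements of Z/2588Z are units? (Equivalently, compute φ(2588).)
An element a ∈ Z/2588Z is a unit iff gcd(a, 2588) = 1, so the number of units is φ(2588). φ is multiplicative, with φ(p^e) = p^e − p^(e−1). Factorise 2588 = 2^2 · 647. Then
  φ(2588) = (2^2 − 2^1) · (647 − 1) = 2 · 646 = 1292.

Final answer: Z/2588Z has φ(2588) = 1292 units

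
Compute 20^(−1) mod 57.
Apply the extended Euclidean algorithm to (57, 20), tracking rows (r, s, t) with s·57 + t·20 = r. Each division r_prev = q·r_cur + r_new produces the new row as (previous row) − q·(current row):
  row A: (57, 1, 0)   [1·57 + 0·20 = 57]
  row B: (20, 0, 1)   [0·57 + 1·20 = 20]
  57 = 2·20 + 17   → row C = row A − 2·row B = (17, 1, −2)   [check: 1·57 − 2·20 = 17]
  20 = 1·17 + 3   → row D = row B − 1·row C = (3, −1, 3)   [check: −1·57 + 3·20 = 3]
  17 = 5·3 + 2   → row E = row C − 5·row D = (2, 6, −17)   [check: 6·57 − 17·20 = 2]
  3 = 1·2 + 1   → row F = row D − 1·row E = (1, −7, 20)   [check: −7·57 + 20·20 = 1]
  2 = 2·1 + 0   → remainder 0, stop. gcd = 1 (last nonzero row F).
The gcd is 1, so 20 is invertible mod 57. The last nonzero row gives −7·57 + 20·20 = 1, so t = 20. So 20^(−1) ≡ 20 (mod 57). Verify: 20 · 20 = 400 ≡ 1 (mod 57). ✓

Final answer: 20^(−1) ≡ 20 (mod 57)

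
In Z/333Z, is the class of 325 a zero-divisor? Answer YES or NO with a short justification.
NO

gcd(325, 333) = 1, so 325 is a unit in Z/333Z (it has a multiplicative inverse). A unit cannot be a zero-divisor: if 325·b ≡ 0 then multiplying both sides by 325^(−1) gives b ≡ 0. So 325 is not a zero-divisor.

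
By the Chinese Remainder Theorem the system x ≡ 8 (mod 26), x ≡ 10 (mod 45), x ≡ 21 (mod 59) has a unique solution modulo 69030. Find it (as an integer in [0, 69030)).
x ≡ 13060 (mod 69030); the representative in [0, 69030) is 13060

The moduli 26, 45, 59 are pairwise coprime, so by the CRT there is a unique solution mod 26·45·59 = 69030.
Solve by successive substitution. Start with x ≡ 8 (mod 26).
  Combine with x ≡ 10 (mod 45): write x = 8 + 26·t and require 8 + 26·t ≡ 10 (mod 45), i.e. 26·t ≡ 10 − 8 ≡ 2 (mod 45). Since 26^(−1) ≡ 26 (mod 45), t ≡ 26·2 ≡ 7 (mod 45). So x ≡ 8 + 26·7 = 190 (mod 1170).
  Combine with x ≡ 21 (mod 59): write x = 190 + 1170·t and require 190 + 1170·t ≡ 21 (mod 59), i.e. 1170·t ≡ 21 − 190 ≡ 8 (mod 59). Since 1170^(−1) ≡ 53 (mod 59) (1170 ≡ 49 (mod 59)), t ≡ 53·8 ≡ 11 (mod 59). So x ≡ 190 + 1170·11 = 13060 (mod 69030).
Unique solution in [0, 69030): x = 13060.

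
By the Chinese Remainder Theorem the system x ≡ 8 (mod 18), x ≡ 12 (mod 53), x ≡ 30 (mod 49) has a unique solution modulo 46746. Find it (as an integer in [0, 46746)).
The moduli 18, 53, 49 are pairwise coprime, so by the CRT there is a unique solution mod 18·53·49 = 46746.
Solve by successive substitution. Start with x ≡ 8 (mod 18).
  Combine with x ≡ 12 (mod 53): write x = 8 + 18·t and require 8 + 18·t ≡ 12 (mod 53), i.e. 18·t ≡ 12 − 8 ≡ 4 (mod 53). Since 18^(−1) ≡ 3 (mod 53), t ≡ 3·4 ≡ 12 (mod 53). So x ≡ 8 + 18·12 = 224 (mod 954).
  Combine with x ≡ 30 (mod 49): write x = 224 + 954·t and require 224 + 954·t ≡ 30 (mod 49), i.e. 954·t ≡ 30 − 224 ≡ 2 (mod 49). Since 954^(−1) ≡ 32 (mod 49) (954 ≡ 23 (mod 49)), t ≡ 32·2 ≡ 15 (mod 49). So x ≡ 224 + 954·15 = 14534 (mod 46746).
Unique solution in [0, 46746): x = 14534.

Final answer: x ≡ 14534 (mod 46746); the representative in [0, 46746) is 14534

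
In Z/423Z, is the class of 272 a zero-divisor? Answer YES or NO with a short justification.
NO

gcd(272, 423) = 1, so 272 is a unit in Z/423Z (it has a multiplicative inverse). A unit cannot be a zero-divisor: if 272·b ≡ 0 then multiplying both sides by 272^(−1) gives b ≡ 0. So 272 is not a zero-divisor.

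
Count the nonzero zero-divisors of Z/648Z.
In Z/648Z each nonzero element is either a unit (gcd with 648 is 1) or a zero-divisor (gcd > 1). The number of units is φ(648): factorise 648 = 2^3 · 3^4, so φ(648) = (2^3 − 2^2) · (3^4 − 3^3) = 4 · 54 = 216. The nonzero elements number 648 − 1 = 647. Hence the nonzero zero-divisors number 647 − 216 = 431.

Final answer: Z/648Z has 431 nonzero zero-divisors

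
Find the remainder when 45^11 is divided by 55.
Use repeated squaring. Binary(11) = 1011. Walk through the bits of the exponent 11 left-to-right: at each bit after the leading one, square the running value, then multiply by 45 if the bit is 1 (always reducing mod 55):
  bit 1 = 1 (leading): start with 45.
  bit 2 = 0: square 45^2 = 2025 ≡ 45 (mod 55).
  bit 3 = 1: square 45^2 = 2025 ≡ 45; bit is 1, so multiply 45·45 = 2025 ≡ 45 (mod 55).
  bit 4 = 1: square 45^2 = 2025 ≡ 45; bit is 1, so multiply 45·45 = 2025 ≡ 45 (mod 55).
Final value: 45^11 ≡ 45 (mod 55).

Final answer: 45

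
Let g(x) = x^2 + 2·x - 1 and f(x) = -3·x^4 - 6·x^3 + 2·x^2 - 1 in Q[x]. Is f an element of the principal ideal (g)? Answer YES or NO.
NO

In Q[x] the ideal (g) consists of all multiples of g, so f ∈ (g) iff g | f, i.e. iff the remainder of f on division by g is 0. Divide f by g (g is monic, so eliminate the leading term of the running remainder at each step):
  leading term -3·x^4: subtract (-3·x^2)·g(x) = -3·x^4 - 6·x^3 + 3·x^2, leaving -x^2 - 1
  leading term -x^2: subtract (-1)·g(x) = -x^2 - 2·x + 1, leaving 2·x - 2
The remainder r(x) = 2·x - 2 ≠ 0 (and deg r < deg g), so g ∤ f, i.e. f ∉ (g).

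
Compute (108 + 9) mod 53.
11

Reduce the summands first: 108 ≡ 2 (mod 53), so 108 + 9 ≡ 2 + 9 (mod 53). 2 + 9 = 11; 11 = 0·53 + 11, so (108 + 9) mod 53 = 11.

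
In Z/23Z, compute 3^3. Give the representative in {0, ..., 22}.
4

Use repeated squaring. Binary(3) = 11. Walk through the bits of the exponent 3 left-to-right: at each bit after the leading one, square the running value, then multiply by 3 if the bit is 1 (always reducing mod 23):
  bit 1 = 1 (leading): start with 3.
  bit 2 = 1: square 3^2 = 9; bit is 1, so multiply 9·3 = 27 ≡ 4 (mod 23).
Final value: 3^3 ≡ 4 (mod 23).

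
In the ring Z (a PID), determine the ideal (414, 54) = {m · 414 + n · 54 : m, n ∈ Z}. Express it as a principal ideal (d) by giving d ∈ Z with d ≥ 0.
(414, 54) = (18); d = 18

In the PID Z, (a, b) is generated by gcd(a, b). Compute gcd(414, 54) with the extended Euclidean algorithm, tracking rows (r, s, t) with s·414 + t·54 = r:
  row A: (414, 1, 0)   [1·414 + 0·54 = 414]
  row B: (54, 0, 1)   [0·414 + 1·54 = 54]
  414 = 7·54 + 36   → row C = row A − 7·row B = (36, 1, −7)   [check: 1·414 − 7·54 = 36]
  54 = 1·36 + 18   → row D = row B − 1·row C = (18, −1, 8)   [check: −1·414 + 8·54 = 18]
  36 = 2·18 + 0   → remainder 0, stop. gcd = 18 (last nonzero row D).
So gcd(414, 54) = 18, with Bézout identity −1·414 + 8·54 = 18. Containment (⊇): the Bézout identity exhibits 18 as an element of (414, 54), giving (18) ⊆ (414, 54). Containment (⊆): since 18 | 414 and 18 | 54 (414 = 18·23, 54 = 18·3), every Z-linear combination of 414 and 54 is divisible by 18, so (414, 54) ⊆ (18). Therefore (414, 54) = (18), d = 18.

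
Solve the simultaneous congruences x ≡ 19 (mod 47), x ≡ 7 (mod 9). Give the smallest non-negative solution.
x ≡ 160 (mod 423); the representative in [0, 423) is 160

The moduli 47, 9 are pairwise coprime, so by the CRT there is a unique solution mod 47·9 = 423.
Solve by successive substitution. Start with x ≡ 19 (mod 47).
  Combine with x ≡ 7 (mod 9): write x = 19 + 47·t and require 19 + 47·t ≡ 7 (mod 9), i.e. 47·t ≡ 7 − 19 ≡ 6 (mod 9). Since 47^(−1) ≡ 5 (mod 9) (47 ≡ 2 (mod 9)), t ≡ 5·6 ≡ 3 (mod 9). So x ≡ 19 + 47·3 = 160 (mod 423).
Unique solution in [0, 423): x = 160.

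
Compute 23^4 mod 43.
Use repeated squaring. Binary(4) = 100. Walk through the bits of the exponent 4 left-to-right: at each bit after the leading one, square the running value, then multiply by 23 if the bit is 1 (always reducing mod 43):
  bit 1 = 1 (leading): start with 23.
  bit 2 = 0: square 23^2 = 529 ≡ 13 (mod 43).
  bit 3 = 0: square 13^2 = 169 ≡ 40 (mod 43).
Final value: 23^4 ≡ 40 (mod 43).

Final answer: 40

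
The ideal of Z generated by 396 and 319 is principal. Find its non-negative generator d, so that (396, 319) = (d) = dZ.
(396, 319) = (11); d = 11

In the PID Z, (a, b) is generated by gcd(a, b). Compute gcd(396, 319) with the extended Euclidean algorithm, tracking rows (r, s, t) with s·396 + t·319 = r:
  row A: (396, 1, 0)   [1·396 + 0·319 = 396]
  row B: (319, 0, 1)   [0·396 + 1·319 = 319]
  396 = 1·319 + 77   → row C = row A − 1·row B = (77, 1, −1)   [check: 1·396 − 1·319 = 77]
  319 = 4·77 + 11   → row D = row B − 4·row C = (11, −4, 5)   [check: −4·396 + 5·319 = 11]
  77 = 7·11 + 0   → remainder 0, stop. gcd = 11 (last nonzero row D).
So gcd(396, 319) = 11, with Bézout identity −4·396 + 5·319 = 11. Containment (⊇): the Bézout identity exhibits 11 as an element of (396, 319), giving (11) ⊆ (396, 319). Containment (⊆): since 11 | 396 and 11 | 319 (396 = 11·36, 319 = 11·29), every Z-linear combination of 396 and 319 is divisible by 11, so (396, 319) ⊆ (11). Therefore (396, 319) = (11), d = 11.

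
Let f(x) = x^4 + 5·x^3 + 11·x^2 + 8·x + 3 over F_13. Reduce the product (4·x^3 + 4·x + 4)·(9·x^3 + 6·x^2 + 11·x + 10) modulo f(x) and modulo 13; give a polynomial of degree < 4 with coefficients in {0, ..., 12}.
a · b ≡ x^3 + 4·x^2 + 12·x (mod f(x))

Multiply as integer polynomials: a · b = 36·x^6 + 24·x^5 + 80·x^4 + 100·x^3 + 68·x^2 + 84·x + 40. Reducing coefficients mod 13: a · b ≡ 10·x^6 + 11·x^5 + 2·x^4 + 9·x^3 + 3·x^2 + 6·x + 1. Now divide by f(x) = x^4 + 5·x^3 + 11·x^2 + 8·x + 3 in F_13[x], eliminating the leading term at each step:
  leading term 10·x^6: subtract (10·x^2)·f(x) = 10·x^6 + 11·x^5 + 6·x^4 + 2·x^3 + 4·x^2, leaving 9·x^4 + 7·x^3 + 12·x^2 + 6·x + 1 (coefficients mod 13)
  leading term 9·x^4: subtract (9)·f(x) = 9·x^4 + 6·x^3 + 8·x^2 + 7·x + 1, leaving x^3 + 4·x^2 + 12·x (coefficients mod 13)
The degree is now < 4, so this is the remainder. Hence a · b ≡ x^3 + 4·x^2 + 12·x in F_13[x]/(f).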